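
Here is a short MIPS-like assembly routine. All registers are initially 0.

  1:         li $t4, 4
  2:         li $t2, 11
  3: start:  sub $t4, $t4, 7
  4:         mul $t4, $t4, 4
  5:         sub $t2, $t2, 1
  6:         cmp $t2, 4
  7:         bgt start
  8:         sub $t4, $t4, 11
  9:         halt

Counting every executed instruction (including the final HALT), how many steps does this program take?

after li $t4, 4: $t4=4
after li $t2, 11: $t2=11
after sub $t4, $t4, 7: $t4=4-7=-3
after mul $t4, $t4, 4: $t4=(-3)*4=-12
after sub $t2, $t2, 1: $t2=11-1=10
cmp $t2, 4  (cmp 10,4)
bgt start: taken
after sub $t4, $t4, 7: $t4=(-12)-7=-19
after mul $t4, $t4, 4: $t4=(-19)*4=-76
after sub $t2, $t2, 1: $t2=10-1=9
cmp $t2, 4  (cmp 9,4)
bgt start: taken
after sub $t4, $t4, 7: $t4=(-76)-7=-83
after mul $t4, $t4, 4: $t4=(-83)*4=-332
after sub $t2, $t2, 1: $t2=9-1=8
cmp $t2, 4  (cmp 8,4)
bgt start: taken
after sub $t4, $t4, 7: $t4=(-332)-7=-339
after mul $t4, $t4, 4: $t4=(-339)*4=-1356
after sub $t2, $t2, 1: $t2=8-1=7
cmp $t2, 4  (cmp 7,4)
bgt start: taken
after sub $t4, $t4, 7: $t4=(-1356)-7=-1363
after mul $t4, $t4, 4: $t4=(-1363)*4=-5452
after sub $t2, $t2, 1: $t2=7-1=6
cmp $t2, 4  (cmp 6,4)
bgt start: taken
after sub $t4, $t4, 7: $t4=(-5452)-7=-5459
after mul $t4, $t4, 4: $t4=(-5459)*4=-21836
after sub $t2, $t2, 1: $t2=6-1=5
cmp $t2, 4  (cmp 5,4)
bgt start: taken
after sub $t4, $t4, 7: $t4=(-21836)-7=-21843
after mul $t4, $t4, 4: $t4=(-21843)*4=-87372
after sub $t2, $t2, 1: $t2=5-1=4
cmp $t2, 4  (cmp 4,4)
bgt start: not taken
after sub $t4, $t4, 11: $t4=(-87372)-11=-87383
halt.
Total executed instructions: 39.

39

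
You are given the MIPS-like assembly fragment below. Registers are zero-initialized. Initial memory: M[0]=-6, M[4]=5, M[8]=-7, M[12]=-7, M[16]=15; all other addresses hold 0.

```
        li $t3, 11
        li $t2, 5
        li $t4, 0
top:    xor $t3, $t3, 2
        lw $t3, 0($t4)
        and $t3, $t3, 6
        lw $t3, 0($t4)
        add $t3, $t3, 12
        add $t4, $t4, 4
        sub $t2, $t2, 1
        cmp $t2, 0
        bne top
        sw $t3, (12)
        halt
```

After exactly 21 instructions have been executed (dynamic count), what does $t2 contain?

3

$t3=11
$t2=5
$t4=0
$t3=11^2=9
$t3=M[0]=-6
$t3=(-6)&6=2
$t3=M[0]=-6
$t3=(-6)+12=6
$t4=0+4=4
$t2=5-1=4
cmp $t2, 0  (cmp 4,0)
bne top: taken
$t3=6^2=4
$t3=M[4]=5
$t3=5&6=4
$t3=M[4]=5
$t3=5+12=17
$t4=4+4=8
$t2=4-1=3
cmp $t2, 0  (cmp 3,0)
bne top: taken
After step 21: $t2 = 3.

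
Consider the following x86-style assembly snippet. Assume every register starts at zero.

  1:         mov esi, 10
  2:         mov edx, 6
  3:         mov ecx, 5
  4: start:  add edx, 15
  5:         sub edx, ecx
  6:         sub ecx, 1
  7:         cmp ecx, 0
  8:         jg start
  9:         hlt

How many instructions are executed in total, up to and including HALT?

esi=10
edx=6
ecx=5
edx=6+15=21
edx=21-5=16
ecx=5-1=4
cmp ecx, 0  (cmp 4,0)
jg start: taken
edx=16+15=31
edx=31-4=27
ecx=4-1=3
cmp ecx, 0  (cmp 3,0)
jg start: taken
edx=27+15=42
edx=42-3=39
ecx=3-1=2
cmp ecx, 0  (cmp 2,0)
jg start: taken
edx=39+15=54
edx=54-2=52
ecx=2-1=1
cmp ecx, 0  (cmp 1,0)
jg start: taken
edx=52+15=67
edx=67-1=66
ecx=1-1=0
cmp ecx, 0  (cmp 0,0)
jg start: not taken
halt.
Total executed instructions: 29.

29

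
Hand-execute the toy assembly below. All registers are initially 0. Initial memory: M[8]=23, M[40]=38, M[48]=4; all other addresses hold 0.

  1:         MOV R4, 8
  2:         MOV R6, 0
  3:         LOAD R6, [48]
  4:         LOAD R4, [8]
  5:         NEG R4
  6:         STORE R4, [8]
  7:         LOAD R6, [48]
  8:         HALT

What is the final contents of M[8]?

-23

after MOV R4, 8: R4=8
after MOV R6, 0: R6=0
after LOAD R6, [48]: R6=M[48]=4
after LOAD R4, [8]: R4=M[8]=23
after NEG R4: R4=-(23)=-23
STORE R4, [8] → M[8]=-23
after LOAD R6, [48]: R6=M[48]=4
halt.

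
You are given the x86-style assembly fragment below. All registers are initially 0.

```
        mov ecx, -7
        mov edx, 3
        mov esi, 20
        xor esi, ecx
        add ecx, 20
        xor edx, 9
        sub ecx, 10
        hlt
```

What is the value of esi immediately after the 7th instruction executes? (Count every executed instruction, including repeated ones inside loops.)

-19

ecx=-7
edx=3
esi=20
esi=20^(-7)=-19
ecx=(-7)+20=13
edx=3^9=10
ecx=13-10=3
After step 7: esi = -19.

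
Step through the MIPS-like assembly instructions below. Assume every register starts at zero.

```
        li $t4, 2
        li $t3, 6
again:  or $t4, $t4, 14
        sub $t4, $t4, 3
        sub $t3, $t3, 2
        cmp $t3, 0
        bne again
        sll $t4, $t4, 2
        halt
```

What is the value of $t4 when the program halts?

44

$t4=2
$t3=6
$t4=2|14=14
$t4=14-3=11
$t3=6-2=4
cmp $t3, 0  (cmp 4,0)
bne again: taken
$t4=11|14=15
$t4=15-3=12
$t3=4-2=2
cmp $t3, 0  (cmp 2,0)
bne again: taken
$t4=12|14=14
$t4=14-3=11
$t3=2-2=0
cmp $t3, 0  (cmp 0,0)
bne again: not taken
$t4=11<<2=44
halt.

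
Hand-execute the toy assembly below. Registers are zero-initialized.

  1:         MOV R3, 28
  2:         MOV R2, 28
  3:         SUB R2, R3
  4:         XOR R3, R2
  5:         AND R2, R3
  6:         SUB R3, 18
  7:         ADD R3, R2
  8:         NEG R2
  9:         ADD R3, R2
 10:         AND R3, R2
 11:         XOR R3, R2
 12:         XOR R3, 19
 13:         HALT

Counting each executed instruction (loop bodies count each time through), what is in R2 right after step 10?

MOV R3, 28 → R3=28
MOV R2, 28 → R2=28
SUB R2, R3 → R2=28-28=0
XOR R3, R2 → R3=28^0=28
AND R2, R3 → R2=0&28=0
SUB R3, 18 → R3=28-18=10
ADD R3, R2 → R3=10+0=10
NEG R2 → R2=-(0)=0
ADD R3, R2 → R3=10+0=10
AND R3, R2 → R3=10&0=0
After step 10: R2 = 0.

0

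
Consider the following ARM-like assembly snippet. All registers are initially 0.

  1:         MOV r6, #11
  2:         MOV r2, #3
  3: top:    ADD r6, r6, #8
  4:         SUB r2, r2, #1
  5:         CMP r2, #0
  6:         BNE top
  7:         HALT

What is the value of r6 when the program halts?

after MOV r6, #11: r6=11
after MOV r2, #3: r2=3
after ADD r6, r6, #8: r6=11+8=19
after SUB r2, r2, #1: r2=3-1=2
CMP r2, #0  (cmp 2,0)
BNE top: taken
after ADD r6, r6, #8: r6=19+8=27
after SUB r2, r2, #1: r2=2-1=1
CMP r2, #0  (cmp 1,0)
BNE top: taken
after ADD r6, r6, #8: r6=27+8=35
after SUB r2, r2, #1: r2=1-1=0
CMP r2, #0  (cmp 0,0)
BNE top: not taken
halt.

35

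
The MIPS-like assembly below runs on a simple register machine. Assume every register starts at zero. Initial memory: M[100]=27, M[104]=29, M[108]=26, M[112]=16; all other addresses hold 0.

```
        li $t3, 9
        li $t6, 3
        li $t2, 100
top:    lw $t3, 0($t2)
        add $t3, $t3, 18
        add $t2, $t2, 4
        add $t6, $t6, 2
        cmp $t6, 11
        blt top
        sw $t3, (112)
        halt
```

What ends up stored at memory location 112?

after li $t3, 9: $t3=9
after li $t6, 3: $t6=3
after li $t2, 100: $t2=100
after lw $t3, 0($t2): $t3=M[100]=27
after add $t3, $t3, 18: $t3=27+18=45
after add $t2, $t2, 4: $t2=100+4=104
after add $t6, $t6, 2: $t6=3+2=5
cmp $t6, 11  (cmp 5,11)
blt top: taken
after lw $t3, 0($t2): $t3=M[104]=29
after add $t3, $t3, 18: $t3=29+18=47
after add $t2, $t2, 4: $t2=104+4=108
after add $t6, $t6, 2: $t6=5+2=7
cmp $t6, 11  (cmp 7,11)
blt top: taken
after lw $t3, 0($t2): $t3=M[108]=26
after add $t3, $t3, 18: $t3=26+18=44
after add $t2, $t2, 4: $t2=108+4=112
after add $t6, $t6, 2: $t6=7+2=9
cmp $t6, 11  (cmp 9,11)
blt top: taken
after lw $t3, 0($t2): $t3=M[112]=16
after add $t3, $t3, 18: $t3=16+18=34
after add $t2, $t2, 4: $t2=112+4=116
after add $t6, $t6, 2: $t6=9+2=11
cmp $t6, 11  (cmp 11,11)
blt top: not taken
sw $t3, (112) → M[112]=34
halt.

34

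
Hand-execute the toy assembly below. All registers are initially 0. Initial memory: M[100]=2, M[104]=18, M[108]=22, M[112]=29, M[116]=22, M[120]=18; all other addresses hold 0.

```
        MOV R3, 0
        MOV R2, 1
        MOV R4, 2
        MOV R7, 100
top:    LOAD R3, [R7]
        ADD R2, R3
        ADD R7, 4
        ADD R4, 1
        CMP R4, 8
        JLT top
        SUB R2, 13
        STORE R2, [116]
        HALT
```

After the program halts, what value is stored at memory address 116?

MOV R3, 0 → R3=0
MOV R2, 1 → R2=1
MOV R4, 2 → R4=2
MOV R7, 100 → R7=100
LOAD R3, [R7] → R3=M[100]=2
ADD R2, R3 → R2=1+2=3
ADD R7, 4 → R7=100+4=104
ADD R4, 1 → R4=2+1=3
CMP R4, 8  (cmp 3,8)
JLT top: taken
LOAD R3, [R7] → R3=M[104]=18
ADD R2, R3 → R2=3+18=21
ADD R7, 4 → R7=104+4=108
ADD R4, 1 → R4=3+1=4
CMP R4, 8  (cmp 4,8)
JLT top: taken
LOAD R3, [R7] → R3=M[108]=22
ADD R2, R3 → R2=21+22=43
ADD R7, 4 → R7=108+4=112
ADD R4, 1 → R4=4+1=5
CMP R4, 8  (cmp 5,8)
JLT top: taken
LOAD R3, [R7] → R3=M[112]=29
ADD R2, R3 → R2=43+29=72
ADD R7, 4 → R7=112+4=116
ADD R4, 1 → R4=5+1=6
CMP R4, 8  (cmp 6,8)
JLT top: taken
LOAD R3, [R7] → R3=M[116]=22
ADD R2, R3 → R2=72+22=94
ADD R7, 4 → R7=116+4=120
ADD R4, 1 → R4=6+1=7
CMP R4, 8  (cmp 7,8)
JLT top: taken
LOAD R3, [R7] → R3=M[120]=18
ADD R2, R3 → R2=94+18=112
ADD R7, 4 → R7=120+4=124
ADD R4, 1 → R4=7+1=8
CMP R4, 8  (cmp 8,8)
JLT top: not taken
SUB R2, 13 → R2=112-13=99
STORE R2, [116] → M[116]=99
halt.

99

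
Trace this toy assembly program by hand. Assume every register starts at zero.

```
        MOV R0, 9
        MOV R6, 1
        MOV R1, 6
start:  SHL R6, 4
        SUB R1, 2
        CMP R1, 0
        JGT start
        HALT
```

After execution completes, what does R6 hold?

MOV R0, 9 → R0=9
MOV R6, 1 → R6=1
MOV R1, 6 → R1=6
SHL R6, 4 → R6=1<<4=16
SUB R1, 2 → R1=6-2=4
CMP R1, 0  (cmp 4,0)
JGT start: taken
SHL R6, 4 → R6=16<<4=256
SUB R1, 2 → R1=4-2=2
CMP R1, 0  (cmp 2,0)
JGT start: taken
SHL R6, 4 → R6=256<<4=4096
SUB R1, 2 → R1=2-2=0
CMP R1, 0  (cmp 0,0)
JGT start: not taken
halt.

4096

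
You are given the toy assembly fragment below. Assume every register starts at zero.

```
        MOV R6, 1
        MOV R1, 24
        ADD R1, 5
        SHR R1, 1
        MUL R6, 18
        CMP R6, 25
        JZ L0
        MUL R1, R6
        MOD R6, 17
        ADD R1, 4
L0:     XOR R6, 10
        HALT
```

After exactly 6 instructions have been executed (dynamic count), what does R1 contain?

14

after MOV R6, 1: R6=1
after MOV R1, 24: R1=24
after ADD R1, 5: R1=24+5=29
after SHR R1, 1: R1=29>>1=14
after MUL R6, 18: R6=1*18=18
CMP R6, 25  (cmp 18,25)
After step 6: R1 = 14.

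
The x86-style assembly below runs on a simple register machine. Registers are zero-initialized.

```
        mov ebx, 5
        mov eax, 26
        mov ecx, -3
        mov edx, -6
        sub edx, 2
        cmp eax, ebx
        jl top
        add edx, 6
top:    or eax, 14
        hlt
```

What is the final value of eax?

ebx=5
eax=26
ecx=-3
edx=-6
edx=(-6)-2=-8
cmp eax, ebx  (cmp 26,5)
jl top: not taken
edx=(-8)+6=-2
eax=26|14=30
halt.

30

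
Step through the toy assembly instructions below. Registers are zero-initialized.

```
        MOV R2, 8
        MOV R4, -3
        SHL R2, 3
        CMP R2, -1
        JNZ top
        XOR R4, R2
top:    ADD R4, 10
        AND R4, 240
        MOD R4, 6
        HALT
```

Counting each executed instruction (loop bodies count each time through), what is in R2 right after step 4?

R2=8
R4=-3
R2=8<<3=64
CMP R2, -1  (cmp 64,-1)
After step 4: R2 = 64.

64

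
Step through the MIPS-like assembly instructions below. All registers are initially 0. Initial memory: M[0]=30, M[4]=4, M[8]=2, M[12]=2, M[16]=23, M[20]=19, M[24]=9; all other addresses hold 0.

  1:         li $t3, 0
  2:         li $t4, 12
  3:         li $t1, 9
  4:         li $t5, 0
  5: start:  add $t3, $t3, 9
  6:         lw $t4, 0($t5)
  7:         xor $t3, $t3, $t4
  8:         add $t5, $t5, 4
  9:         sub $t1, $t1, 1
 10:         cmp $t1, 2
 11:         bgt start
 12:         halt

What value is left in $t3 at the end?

94

$t3=0
$t4=12
$t1=9
$t5=0
$t3=0+9=9
$t4=M[0]=30
$t3=9^30=23
$t5=0+4=4
$t1=9-1=8
cmp $t1, 2  (cmp 8,2)
bgt start: taken
$t3=23+9=32
$t4=M[4]=4
$t3=32^4=36
$t5=4+4=8
$t1=8-1=7
cmp $t1, 2  (cmp 7,2)
bgt start: taken
$t3=36+9=45
$t4=M[8]=2
$t3=45^2=47
$t5=8+4=12
$t1=7-1=6
cmp $t1, 2  (cmp 6,2)
bgt start: taken
$t3=47+9=56
$t4=M[12]=2
$t3=56^2=58
$t5=12+4=16
$t1=6-1=5
cmp $t1, 2  (cmp 5,2)
bgt start: taken
$t3=58+9=67
$t4=M[16]=23
$t3=67^23=84
$t5=16+4=20
$t1=5-1=4
cmp $t1, 2  (cmp 4,2)
bgt start: taken
$t3=84+9=93
$t4=M[20]=19
$t3=93^19=78
$t5=20+4=24
$t1=4-1=3
cmp $t1, 2  (cmp 3,2)
bgt start: taken
$t3=78+9=87
$t4=M[24]=9
$t3=87^9=94
$t5=24+4=28
$t1=3-1=2
cmp $t1, 2  (cmp 2,2)
bgt start: not taken
halt.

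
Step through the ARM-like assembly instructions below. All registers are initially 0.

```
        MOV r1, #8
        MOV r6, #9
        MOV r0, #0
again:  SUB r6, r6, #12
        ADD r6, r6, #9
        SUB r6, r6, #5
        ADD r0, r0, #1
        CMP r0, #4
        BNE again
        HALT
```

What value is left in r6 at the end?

r1=8
r6=9
r0=0
r6=9-12=-3
r6=(-3)+9=6
r6=6-5=1
r0=0+1=1
CMP r0, #4  (cmp 1,4)
BNE again: taken
r6=1-12=-11
r6=(-11)+9=-2
r6=(-2)-5=-7
r0=1+1=2
CMP r0, #4  (cmp 2,4)
BNE again: taken
r6=(-7)-12=-19
r6=(-19)+9=-10
r6=(-10)-5=-15
r0=2+1=3
CMP r0, #4  (cmp 3,4)
BNE again: taken
r6=(-15)-12=-27
r6=(-27)+9=-18
r6=(-18)-5=-23
r0=3+1=4
CMP r0, #4  (cmp 4,4)
BNE again: not taken
halt.

-23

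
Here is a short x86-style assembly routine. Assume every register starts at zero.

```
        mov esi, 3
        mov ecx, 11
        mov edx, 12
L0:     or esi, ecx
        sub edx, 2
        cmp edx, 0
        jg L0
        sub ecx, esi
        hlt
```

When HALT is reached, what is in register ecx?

esi=3
ecx=11
edx=12
esi=3|11=11
edx=12-2=10
cmp edx, 0  (cmp 10,0)
jg L0: taken
esi=11|11=11
edx=10-2=8
cmp edx, 0  (cmp 8,0)
jg L0: taken
esi=11|11=11
edx=8-2=6
cmp edx, 0  (cmp 6,0)
jg L0: taken
esi=11|11=11
edx=6-2=4
cmp edx, 0  (cmp 4,0)
jg L0: taken
esi=11|11=11
edx=4-2=2
cmp edx, 0  (cmp 2,0)
jg L0: taken
esi=11|11=11
edx=2-2=0
cmp edx, 0  (cmp 0,0)
jg L0: not taken
ecx=11-11=0
halt.

0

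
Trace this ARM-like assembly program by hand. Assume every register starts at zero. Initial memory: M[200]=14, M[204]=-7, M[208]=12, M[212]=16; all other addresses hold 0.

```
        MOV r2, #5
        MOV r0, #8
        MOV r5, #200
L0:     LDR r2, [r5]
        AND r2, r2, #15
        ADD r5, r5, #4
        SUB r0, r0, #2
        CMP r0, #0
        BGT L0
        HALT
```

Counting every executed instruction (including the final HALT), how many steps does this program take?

after MOV r2, #5: r2=5
after MOV r0, #8: r0=8
after MOV r5, #200: r5=200
after LDR r2, [r5]: r2=M[200]=14
after AND r2, r2, #15: r2=14&15=14
after ADD r5, r5, #4: r5=200+4=204
after SUB r0, r0, #2: r0=8-2=6
CMP r0, #0  (cmp 6,0)
BGT L0: taken
after LDR r2, [r5]: r2=M[204]=-7
after AND r2, r2, #15: r2=(-7)&15=9
after ADD r5, r5, #4: r5=204+4=208
after SUB r0, r0, #2: r0=6-2=4
CMP r0, #0  (cmp 4,0)
BGT L0: taken
after LDR r2, [r5]: r2=M[208]=12
after AND r2, r2, #15: r2=12&15=12
after ADD r5, r5, #4: r5=208+4=212
after SUB r0, r0, #2: r0=4-2=2
CMP r0, #0  (cmp 2,0)
BGT L0: taken
after LDR r2, [r5]: r2=M[212]=16
after AND r2, r2, #15: r2=16&15=0
after ADD r5, r5, #4: r5=212+4=216
after SUB r0, r0, #2: r0=2-2=0
CMP r0, #0  (cmp 0,0)
BGT L0: not taken
halt.
Total executed instructions: 28.

28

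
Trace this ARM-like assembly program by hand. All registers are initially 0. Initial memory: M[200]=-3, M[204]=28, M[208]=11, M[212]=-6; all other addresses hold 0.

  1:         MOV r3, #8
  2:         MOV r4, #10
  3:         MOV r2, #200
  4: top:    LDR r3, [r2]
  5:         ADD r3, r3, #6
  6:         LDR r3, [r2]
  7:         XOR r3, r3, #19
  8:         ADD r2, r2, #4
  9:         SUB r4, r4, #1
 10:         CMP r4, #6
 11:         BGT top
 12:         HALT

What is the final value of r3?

MOV r3, #8 → r3=8
MOV r4, #10 → r4=10
MOV r2, #200 → r2=200
LDR r3, [r2] → r3=M[200]=-3
ADD r3, r3, #6 → r3=(-3)+6=3
LDR r3, [r2] → r3=M[200]=-3
XOR r3, r3, #19 → r3=(-3)^19=-18
ADD r2, r2, #4 → r2=200+4=204
SUB r4, r4, #1 → r4=10-1=9
CMP r4, #6  (cmp 9,6)
BGT top: taken
LDR r3, [r2] → r3=M[204]=28
ADD r3, r3, #6 → r3=28+6=34
LDR r3, [r2] → r3=M[204]=28
XOR r3, r3, #19 → r3=28^19=15
ADD r2, r2, #4 → r2=204+4=208
SUB r4, r4, #1 → r4=9-1=8
CMP r4, #6  (cmp 8,6)
BGT top: taken
LDR r3, [r2] → r3=M[208]=11
ADD r3, r3, #6 → r3=11+6=17
LDR r3, [r2] → r3=M[208]=11
XOR r3, r3, #19 → r3=11^19=24
ADD r2, r2, #4 → r2=208+4=212
SUB r4, r4, #1 → r4=8-1=7
CMP r4, #6  (cmp 7,6)
BGT top: taken
LDR r3, [r2] → r3=M[212]=-6
ADD r3, r3, #6 → r3=(-6)+6=0
LDR r3, [r2] → r3=M[212]=-6
XOR r3, r3, #19 → r3=(-6)^19=-23
ADD r2, r2, #4 → r2=212+4=216
SUB r4, r4, #1 → r4=7-1=6
CMP r4, #6  (cmp 6,6)
BGT top: not taken
halt.

-23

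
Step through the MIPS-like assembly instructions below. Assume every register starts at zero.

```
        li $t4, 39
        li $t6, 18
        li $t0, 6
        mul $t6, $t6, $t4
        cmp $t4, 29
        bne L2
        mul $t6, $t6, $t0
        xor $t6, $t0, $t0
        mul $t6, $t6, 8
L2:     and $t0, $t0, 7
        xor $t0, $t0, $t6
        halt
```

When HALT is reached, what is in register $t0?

696

$t4=39
$t6=18
$t0=6
$t6=18*39=702
cmp $t4, 29  (cmp 39,29)
bne L2: taken
$t0=6&7=6
$t0=6^702=696
halt.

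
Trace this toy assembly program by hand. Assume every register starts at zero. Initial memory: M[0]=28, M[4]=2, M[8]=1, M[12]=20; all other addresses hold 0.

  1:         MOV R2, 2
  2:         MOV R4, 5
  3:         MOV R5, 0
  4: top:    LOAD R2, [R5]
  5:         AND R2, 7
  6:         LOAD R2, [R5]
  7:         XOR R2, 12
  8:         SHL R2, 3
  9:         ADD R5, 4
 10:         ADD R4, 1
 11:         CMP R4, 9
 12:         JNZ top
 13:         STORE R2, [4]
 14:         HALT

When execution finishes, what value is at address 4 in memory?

192

MOV R2, 2 → R2=2
MOV R4, 5 → R4=5
MOV R5, 0 → R5=0
LOAD R2, [R5] → R2=M[0]=28
AND R2, 7 → R2=28&7=4
LOAD R2, [R5] → R2=M[0]=28
XOR R2, 12 → R2=28^12=16
SHL R2, 3 → R2=16<<3=128
ADD R5, 4 → R5=0+4=4
ADD R4, 1 → R4=5+1=6
CMP R4, 9  (cmp 6,9)
JNZ top: taken
LOAD R2, [R5] → R2=M[4]=2
AND R2, 7 → R2=2&7=2
LOAD R2, [R5] → R2=M[4]=2
XOR R2, 12 → R2=2^12=14
SHL R2, 3 → R2=14<<3=112
ADD R5, 4 → R5=4+4=8
ADD R4, 1 → R4=6+1=7
CMP R4, 9  (cmp 7,9)
JNZ top: taken
LOAD R2, [R5] → R2=M[8]=1
AND R2, 7 → R2=1&7=1
LOAD R2, [R5] → R2=M[8]=1
XOR R2, 12 → R2=1^12=13
SHL R2, 3 → R2=13<<3=104
ADD R5, 4 → R5=8+4=12
ADD R4, 1 → R4=7+1=8
CMP R4, 9  (cmp 8,9)
JNZ top: taken
LOAD R2, [R5] → R2=M[12]=20
AND R2, 7 → R2=20&7=4
LOAD R2, [R5] → R2=M[12]=20
XOR R2, 12 → R2=20^12=24
SHL R2, 3 → R2=24<<3=192
ADD R5, 4 → R5=12+4=16
ADD R4, 1 → R4=8+1=9
CMP R4, 9  (cmp 9,9)
JNZ top: not taken
STORE R2, [4] → M[4]=192
halt.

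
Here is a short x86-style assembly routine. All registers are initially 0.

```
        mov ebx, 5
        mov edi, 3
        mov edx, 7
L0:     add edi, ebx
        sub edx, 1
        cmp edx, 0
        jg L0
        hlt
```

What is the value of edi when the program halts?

38

ebx=5
edi=3
edx=7
edi=3+5=8
edx=7-1=6
cmp edx, 0  (cmp 6,0)
jg L0: taken
edi=8+5=13
edx=6-1=5
cmp edx, 0  (cmp 5,0)
jg L0: taken
edi=13+5=18
edx=5-1=4
cmp edx, 0  (cmp 4,0)
jg L0: taken
edi=18+5=23
edx=4-1=3
cmp edx, 0  (cmp 3,0)
jg L0: taken
edi=23+5=28
edx=3-1=2
cmp edx, 0  (cmp 2,0)
jg L0: taken
edi=28+5=33
edx=2-1=1
cmp edx, 0  (cmp 1,0)
jg L0: taken
edi=33+5=38
edx=1-1=0
cmp edx, 0  (cmp 0,0)
jg L0: not taken
halt.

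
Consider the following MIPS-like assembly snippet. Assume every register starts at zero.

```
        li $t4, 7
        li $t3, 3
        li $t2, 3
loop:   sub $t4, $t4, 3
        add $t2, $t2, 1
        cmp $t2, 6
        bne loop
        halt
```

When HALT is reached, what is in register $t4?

after li $t4, 7: $t4=7
after li $t3, 3: $t3=3
after li $t2, 3: $t2=3
after sub $t4, $t4, 3: $t4=7-3=4
after add $t2, $t2, 1: $t2=3+1=4
cmp $t2, 6  (cmp 4,6)
bne loop: taken
after sub $t4, $t4, 3: $t4=4-3=1
after add $t2, $t2, 1: $t2=4+1=5
cmp $t2, 6  (cmp 5,6)
bne loop: taken
after sub $t4, $t4, 3: $t4=1-3=-2
after add $t2, $t2, 1: $t2=5+1=6
cmp $t2, 6  (cmp 6,6)
bne loop: not taken
halt.

-2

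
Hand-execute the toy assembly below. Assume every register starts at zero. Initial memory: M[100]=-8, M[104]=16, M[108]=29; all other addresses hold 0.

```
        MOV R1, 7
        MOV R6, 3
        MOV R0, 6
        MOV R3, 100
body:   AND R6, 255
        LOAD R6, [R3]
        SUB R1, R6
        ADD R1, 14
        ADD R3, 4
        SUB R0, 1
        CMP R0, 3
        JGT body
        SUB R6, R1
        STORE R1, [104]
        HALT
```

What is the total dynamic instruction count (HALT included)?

31

MOV R1, 7 → R1=7
MOV R6, 3 → R6=3
MOV R0, 6 → R0=6
MOV R3, 100 → R3=100
AND R6, 255 → R6=3&255=3
LOAD R6, [R3] → R6=M[100]=-8
SUB R1, R6 → R1=7-(-8)=15
ADD R1, 14 → R1=15+14=29
ADD R3, 4 → R3=100+4=104
SUB R0, 1 → R0=6-1=5
CMP R0, 3  (cmp 5,3)
JGT body: taken
AND R6, 255 → R6=(-8)&255=248
LOAD R6, [R3] → R6=M[104]=16
SUB R1, R6 → R1=29-16=13
ADD R1, 14 → R1=13+14=27
ADD R3, 4 → R3=104+4=108
SUB R0, 1 → R0=5-1=4
CMP R0, 3  (cmp 4,3)
JGT body: taken
AND R6, 255 → R6=16&255=16
LOAD R6, [R3] → R6=M[108]=29
SUB R1, R6 → R1=27-29=-2
ADD R1, 14 → R1=(-2)+14=12
ADD R3, 4 → R3=108+4=112
SUB R0, 1 → R0=4-1=3
CMP R0, 3  (cmp 3,3)
JGT body: not taken
SUB R6, R1 → R6=29-12=17
STORE R1, [104] → M[104]=12
halt.
Total executed instructions: 31.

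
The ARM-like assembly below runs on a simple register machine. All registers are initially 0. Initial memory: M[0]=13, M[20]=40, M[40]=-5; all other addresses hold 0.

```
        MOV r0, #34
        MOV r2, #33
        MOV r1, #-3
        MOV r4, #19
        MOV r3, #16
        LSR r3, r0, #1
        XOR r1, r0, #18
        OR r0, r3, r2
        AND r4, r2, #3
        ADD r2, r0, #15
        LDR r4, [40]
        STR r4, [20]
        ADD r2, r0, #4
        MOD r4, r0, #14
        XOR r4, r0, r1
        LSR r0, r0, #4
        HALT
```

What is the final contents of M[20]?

-5

after MOV r0, #34: r0=34
after MOV r2, #33: r2=33
after MOV r1, #-3: r1=-3
after MOV r4, #19: r4=19
after MOV r3, #16: r3=16
after LSR r3, r0, #1: r3=34>>1=17
after XOR r1, r0, #18: r1=34^18=48
after OR r0, r3, r2: r0=17|33=49
after AND r4, r2, #3: r4=33&3=1
after ADD r2, r0, #15: r2=49+15=64
after LDR r4, [40]: r4=M[40]=-5
STR r4, [20] → M[20]=-5
after ADD r2, r0, #4: r2=49+4=53
after MOD r4, r0, #14: r4=49%14=7
after XOR r4, r0, r1: r4=49^48=1
after LSR r0, r0, #4: r0=49>>4=3
halt.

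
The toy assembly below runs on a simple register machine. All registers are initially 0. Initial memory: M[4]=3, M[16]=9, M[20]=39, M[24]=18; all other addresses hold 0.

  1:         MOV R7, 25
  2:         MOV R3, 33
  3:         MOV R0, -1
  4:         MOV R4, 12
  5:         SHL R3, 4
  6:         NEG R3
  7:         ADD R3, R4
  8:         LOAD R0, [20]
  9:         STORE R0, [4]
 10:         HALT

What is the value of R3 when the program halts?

-516

R7=25
R3=33
R0=-1
R4=12
R3=33<<4=528
R3=-(528)=-528
R3=(-528)+12=-516
R0=M[20]=39
STORE R0, [4] → M[4]=39
halt.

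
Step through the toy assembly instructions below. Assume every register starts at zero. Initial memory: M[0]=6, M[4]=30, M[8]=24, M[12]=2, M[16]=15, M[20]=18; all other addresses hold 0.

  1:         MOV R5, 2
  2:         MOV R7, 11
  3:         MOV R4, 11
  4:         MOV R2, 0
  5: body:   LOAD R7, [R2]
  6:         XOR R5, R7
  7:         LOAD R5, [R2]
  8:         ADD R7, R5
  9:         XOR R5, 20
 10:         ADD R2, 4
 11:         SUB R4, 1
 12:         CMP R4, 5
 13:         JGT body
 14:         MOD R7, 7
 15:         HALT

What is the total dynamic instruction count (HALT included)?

60

MOV R5, 2 → R5=2
MOV R7, 11 → R7=11
MOV R4, 11 → R4=11
MOV R2, 0 → R2=0
LOAD R7, [R2] → R7=M[0]=6
XOR R5, R7 → R5=2^6=4
LOAD R5, [R2] → R5=M[0]=6
ADD R7, R5 → R7=6+6=12
XOR R5, 20 → R5=6^20=18
ADD R2, 4 → R2=0+4=4
SUB R4, 1 → R4=11-1=10
CMP R4, 5  (cmp 10,5)
JGT body: taken
LOAD R7, [R2] → R7=M[4]=30
XOR R5, R7 → R5=18^30=12
LOAD R5, [R2] → R5=M[4]=30
ADD R7, R5 → R7=30+30=60
XOR R5, 20 → R5=30^20=10
ADD R2, 4 → R2=4+4=8
SUB R4, 1 → R4=10-1=9
CMP R4, 5  (cmp 9,5)
JGT body: taken
LOAD R7, [R2] → R7=M[8]=24
XOR R5, R7 → R5=10^24=18
LOAD R5, [R2] → R5=M[8]=24
ADD R7, R5 → R7=24+24=48
XOR R5, 20 → R5=24^20=12
ADD R2, 4 → R2=8+4=12
SUB R4, 1 → R4=9-1=8
CMP R4, 5  (cmp 8,5)
JGT body: taken
LOAD R7, [R2] → R7=M[12]=2
XOR R5, R7 → R5=12^2=14
LOAD R5, [R2] → R5=M[12]=2
ADD R7, R5 → R7=2+2=4
XOR R5, 20 → R5=2^20=22
ADD R2, 4 → R2=12+4=16
SUB R4, 1 → R4=8-1=7
CMP R4, 5  (cmp 7,5)
JGT body: taken
LOAD R7, [R2] → R7=M[16]=15
XOR R5, R7 → R5=22^15=25
LOAD R5, [R2] → R5=M[16]=15
ADD R7, R5 → R7=15+15=30
XOR R5, 20 → R5=15^20=27
ADD R2, 4 → R2=16+4=20
SUB R4, 1 → R4=7-1=6
CMP R4, 5  (cmp 6,5)
JGT body: taken
LOAD R7, [R2] → R7=M[20]=18
XOR R5, R7 → R5=27^18=9
LOAD R5, [R2] → R5=M[20]=18
ADD R7, R5 → R7=18+18=36
XOR R5, 20 → R5=18^20=6
ADD R2, 4 → R2=20+4=24
SUB R4, 1 → R4=6-1=5
CMP R4, 5  (cmp 5,5)
JGT body: not taken
MOD R7, 7 → R7=36%7=1
halt.
Total executed instructions: 60.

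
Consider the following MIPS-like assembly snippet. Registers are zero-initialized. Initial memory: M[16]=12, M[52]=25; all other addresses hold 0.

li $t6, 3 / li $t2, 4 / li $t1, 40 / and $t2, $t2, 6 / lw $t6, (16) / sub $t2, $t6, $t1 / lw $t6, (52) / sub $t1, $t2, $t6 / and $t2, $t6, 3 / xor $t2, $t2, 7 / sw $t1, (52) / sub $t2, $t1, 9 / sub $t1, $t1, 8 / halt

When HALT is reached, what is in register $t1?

$t6=3
$t2=4
$t1=40
$t2=4&6=4
$t6=M[16]=12
$t2=12-40=-28
$t6=M[52]=25
$t1=(-28)-25=-53
$t2=25&3=1
$t2=1^7=6
sw $t1, (52) → M[52]=-53
$t2=(-53)-9=-62
$t1=(-53)-8=-61
halt.

-61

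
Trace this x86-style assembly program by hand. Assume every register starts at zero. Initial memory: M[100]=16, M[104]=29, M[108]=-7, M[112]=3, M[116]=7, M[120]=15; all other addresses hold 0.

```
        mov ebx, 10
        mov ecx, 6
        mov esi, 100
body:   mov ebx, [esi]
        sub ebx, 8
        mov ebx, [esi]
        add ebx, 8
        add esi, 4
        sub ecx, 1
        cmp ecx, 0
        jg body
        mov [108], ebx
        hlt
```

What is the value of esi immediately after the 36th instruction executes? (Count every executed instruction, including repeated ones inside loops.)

mov ebx, 10 → ebx=10
mov ecx, 6 → ecx=6
mov esi, 100 → esi=100
mov ebx, [esi] → ebx=M[100]=16
sub ebx, 8 → ebx=16-8=8
mov ebx, [esi] → ebx=M[100]=16
add ebx, 8 → ebx=16+8=24
add esi, 4 → esi=100+4=104
sub ecx, 1 → ecx=6-1=5
cmp ecx, 0  (cmp 5,0)
jg body: taken
mov ebx, [esi] → ebx=M[104]=29
sub ebx, 8 → ebx=29-8=21
mov ebx, [esi] → ebx=M[104]=29
add ebx, 8 → ebx=29+8=37
add esi, 4 → esi=104+4=108
sub ecx, 1 → ecx=5-1=4
cmp ecx, 0  (cmp 4,0)
jg body: taken
mov ebx, [esi] → ebx=M[108]=-7
sub ebx, 8 → ebx=(-7)-8=-15
mov ebx, [esi] → ebx=M[108]=-7
add ebx, 8 → ebx=(-7)+8=1
add esi, 4 → esi=108+4=112
sub ecx, 1 → ecx=4-1=3
cmp ecx, 0  (cmp 3,0)
jg body: taken
mov ebx, [esi] → ebx=M[112]=3
sub ebx, 8 → ebx=3-8=-5
mov ebx, [esi] → ebx=M[112]=3
add ebx, 8 → ebx=3+8=11
add esi, 4 → esi=112+4=116
sub ecx, 1 → ecx=3-1=2
cmp ecx, 0  (cmp 2,0)
jg body: taken
mov ebx, [esi] → ebx=M[116]=7
After step 36: esi = 116.

116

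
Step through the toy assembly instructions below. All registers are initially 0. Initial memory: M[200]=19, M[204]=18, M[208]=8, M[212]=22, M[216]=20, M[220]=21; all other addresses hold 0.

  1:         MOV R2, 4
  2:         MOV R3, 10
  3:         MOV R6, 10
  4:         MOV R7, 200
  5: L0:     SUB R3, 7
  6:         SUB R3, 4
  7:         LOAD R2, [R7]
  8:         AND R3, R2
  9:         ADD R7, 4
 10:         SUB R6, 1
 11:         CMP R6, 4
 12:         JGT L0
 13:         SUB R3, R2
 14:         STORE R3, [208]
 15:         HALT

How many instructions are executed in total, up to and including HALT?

MOV R2, 4 → R2=4
MOV R3, 10 → R3=10
MOV R6, 10 → R6=10
MOV R7, 200 → R7=200
SUB R3, 7 → R3=10-7=3
SUB R3, 4 → R3=3-4=-1
LOAD R2, [R7] → R2=M[200]=19
AND R3, R2 → R3=(-1)&19=19
ADD R7, 4 → R7=200+4=204
SUB R6, 1 → R6=10-1=9
CMP R6, 4  (cmp 9,4)
JGT L0: taken
SUB R3, 7 → R3=19-7=12
SUB R3, 4 → R3=12-4=8
LOAD R2, [R7] → R2=M[204]=18
AND R3, R2 → R3=8&18=0
ADD R7, 4 → R7=204+4=208
SUB R6, 1 → R6=9-1=8
CMP R6, 4  (cmp 8,4)
JGT L0: taken
SUB R3, 7 → R3=0-7=-7
SUB R3, 4 → R3=(-7)-4=-11
LOAD R2, [R7] → R2=M[208]=8
AND R3, R2 → R3=(-11)&8=0
ADD R7, 4 → R7=208+4=212
SUB R6, 1 → R6=8-1=7
CMP R6, 4  (cmp 7,4)
JGT L0: taken
SUB R3, 7 → R3=0-7=-7
SUB R3, 4 → R3=(-7)-4=-11
LOAD R2, [R7] → R2=M[212]=22
AND R3, R2 → R3=(-11)&22=20
ADD R7, 4 → R7=212+4=216
SUB R6, 1 → R6=7-1=6
CMP R6, 4  (cmp 6,4)
JGT L0: taken
SUB R3, 7 → R3=20-7=13
SUB R3, 4 → R3=13-4=9
LOAD R2, [R7] → R2=M[216]=20
AND R3, R2 → R3=9&20=0
ADD R7, 4 → R7=216+4=220
SUB R6, 1 → R6=6-1=5
CMP R6, 4  (cmp 5,4)
JGT L0: taken
SUB R3, 7 → R3=0-7=-7
SUB R3, 4 → R3=(-7)-4=-11
LOAD R2, [R7] → R2=M[220]=21
AND R3, R2 → R3=(-11)&21=21
ADD R7, 4 → R7=220+4=224
SUB R6, 1 → R6=5-1=4
CMP R6, 4  (cmp 4,4)
JGT L0: not taken
SUB R3, R2 → R3=21-21=0
STORE R3, [208] → M[208]=0
halt.
Total executed instructions: 55.

55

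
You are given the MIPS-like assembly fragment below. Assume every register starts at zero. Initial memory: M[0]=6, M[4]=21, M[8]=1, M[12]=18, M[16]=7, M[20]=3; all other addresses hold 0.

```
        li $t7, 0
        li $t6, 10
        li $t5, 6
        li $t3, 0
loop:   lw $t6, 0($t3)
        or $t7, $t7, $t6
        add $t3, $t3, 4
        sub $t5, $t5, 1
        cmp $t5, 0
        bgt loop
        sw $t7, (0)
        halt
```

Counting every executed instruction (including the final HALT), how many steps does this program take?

$t7=0
$t6=10
$t5=6
$t3=0
$t6=M[0]=6
$t7=0|6=6
$t3=0+4=4
$t5=6-1=5
cmp $t5, 0  (cmp 5,0)
bgt loop: taken
$t6=M[4]=21
$t7=6|21=23
$t3=4+4=8
$t5=5-1=4
cmp $t5, 0  (cmp 4,0)
bgt loop: taken
$t6=M[8]=1
$t7=23|1=23
$t3=8+4=12
$t5=4-1=3
cmp $t5, 0  (cmp 3,0)
bgt loop: taken
$t6=M[12]=18
$t7=23|18=23
$t3=12+4=16
$t5=3-1=2
cmp $t5, 0  (cmp 2,0)
bgt loop: taken
$t6=M[16]=7
$t7=23|7=23
$t3=16+4=20
$t5=2-1=1
cmp $t5, 0  (cmp 1,0)
bgt loop: taken
$t6=M[20]=3
$t7=23|3=23
$t3=20+4=24
$t5=1-1=0
cmp $t5, 0  (cmp 0,0)
bgt loop: not taken
sw $t7, (0) → M[0]=23
halt.
Total executed instructions: 42.

42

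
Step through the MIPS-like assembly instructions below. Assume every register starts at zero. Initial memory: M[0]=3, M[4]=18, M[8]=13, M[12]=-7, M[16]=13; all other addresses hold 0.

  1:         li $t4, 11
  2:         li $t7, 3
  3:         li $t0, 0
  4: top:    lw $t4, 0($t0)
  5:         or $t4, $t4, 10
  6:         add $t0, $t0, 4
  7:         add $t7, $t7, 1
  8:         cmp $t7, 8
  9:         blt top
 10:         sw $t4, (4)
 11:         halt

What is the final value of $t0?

20

$t4=11
$t7=3
$t0=0
$t4=M[0]=3
$t4=3|10=11
$t0=0+4=4
$t7=3+1=4
cmp $t7, 8  (cmp 4,8)
blt top: taken
$t4=M[4]=18
$t4=18|10=26
$t0=4+4=8
$t7=4+1=5
cmp $t7, 8  (cmp 5,8)
blt top: taken
$t4=M[8]=13
$t4=13|10=15
$t0=8+4=12
$t7=5+1=6
cmp $t7, 8  (cmp 6,8)
blt top: taken
$t4=M[12]=-7
$t4=(-7)|10=-5
$t0=12+4=16
$t7=6+1=7
cmp $t7, 8  (cmp 7,8)
blt top: taken
$t4=M[16]=13
$t4=13|10=15
$t0=16+4=20
$t7=7+1=8
cmp $t7, 8  (cmp 8,8)
blt top: not taken
sw $t4, (4) → M[4]=15
halt.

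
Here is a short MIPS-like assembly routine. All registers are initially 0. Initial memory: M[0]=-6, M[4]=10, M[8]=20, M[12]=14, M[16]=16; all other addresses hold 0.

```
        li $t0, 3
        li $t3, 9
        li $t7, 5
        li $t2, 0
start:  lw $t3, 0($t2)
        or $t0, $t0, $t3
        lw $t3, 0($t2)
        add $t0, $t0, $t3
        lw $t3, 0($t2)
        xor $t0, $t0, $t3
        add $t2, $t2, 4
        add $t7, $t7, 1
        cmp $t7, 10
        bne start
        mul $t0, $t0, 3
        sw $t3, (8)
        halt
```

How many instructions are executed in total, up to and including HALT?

li $t0, 3 → $t0=3
li $t3, 9 → $t3=9
li $t7, 5 → $t7=5
li $t2, 0 → $t2=0
lw $t3, 0($t2) → $t3=M[0]=-6
or $t0, $t0, $t3 → $t0=3|(-6)=-5
lw $t3, 0($t2) → $t3=M[0]=-6
add $t0, $t0, $t3 → $t0=(-5)+(-6)=-11
lw $t3, 0($t2) → $t3=M[0]=-6
xor $t0, $t0, $t3 → $t0=(-11)^(-6)=15
add $t2, $t2, 4 → $t2=0+4=4
add $t7, $t7, 1 → $t7=5+1=6
cmp $t7, 10  (cmp 6,10)
bne start: taken
lw $t3, 0($t2) → $t3=M[4]=10
or $t0, $t0, $t3 → $t0=15|10=15
lw $t3, 0($t2) → $t3=M[4]=10
add $t0, $t0, $t3 → $t0=15+10=25
lw $t3, 0($t2) → $t3=M[4]=10
xor $t0, $t0, $t3 → $t0=25^10=19
add $t2, $t2, 4 → $t2=4+4=8
add $t7, $t7, 1 → $t7=6+1=7
cmp $t7, 10  (cmp 7,10)
bne start: taken
lw $t3, 0($t2) → $t3=M[8]=20
or $t0, $t0, $t3 → $t0=19|20=23
lw $t3, 0($t2) → $t3=M[8]=20
add $t0, $t0, $t3 → $t0=23+20=43
lw $t3, 0($t2) → $t3=M[8]=20
xor $t0, $t0, $t3 → $t0=43^20=63
add $t2, $t2, 4 → $t2=8+4=12
add $t7, $t7, 1 → $t7=7+1=8
cmp $t7, 10  (cmp 8,10)
bne start: taken
lw $t3, 0($t2) → $t3=M[12]=14
or $t0, $t0, $t3 → $t0=63|14=63
lw $t3, 0($t2) → $t3=M[12]=14
add $t0, $t0, $t3 → $t0=63+14=77
lw $t3, 0($t2) → $t3=M[12]=14
xor $t0, $t0, $t3 → $t0=77^14=67
add $t2, $t2, 4 → $t2=12+4=16
add $t7, $t7, 1 → $t7=8+1=9
cmp $t7, 10  (cmp 9,10)
bne start: taken
lw $t3, 0($t2) → $t3=M[16]=16
or $t0, $t0, $t3 → $t0=67|16=83
lw $t3, 0($t2) → $t3=M[16]=16
add $t0, $t0, $t3 → $t0=83+16=99
lw $t3, 0($t2) → $t3=M[16]=16
xor $t0, $t0, $t3 → $t0=99^16=115
add $t2, $t2, 4 → $t2=16+4=20
add $t7, $t7, 1 → $t7=9+1=10
cmp $t7, 10  (cmp 10,10)
bne start: not taken
mul $t0, $t0, 3 → $t0=115*3=345
sw $t3, (8) → M[8]=16
halt.
Total executed instructions: 57.

57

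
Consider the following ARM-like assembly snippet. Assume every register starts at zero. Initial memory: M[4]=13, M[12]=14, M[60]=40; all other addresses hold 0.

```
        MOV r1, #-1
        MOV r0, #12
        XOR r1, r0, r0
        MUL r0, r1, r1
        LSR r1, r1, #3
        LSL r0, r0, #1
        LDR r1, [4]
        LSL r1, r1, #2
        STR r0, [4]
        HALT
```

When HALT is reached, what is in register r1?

52

after MOV r1, #-1: r1=-1
after MOV r0, #12: r0=12
after XOR r1, r0, r0: r1=12^12=0
after MUL r0, r1, r1: r0=0*0=0
after LSR r1, r1, #3: r1=0>>3=0
after LSL r0, r0, #1: r0=0<<1=0
after LDR r1, [4]: r1=M[4]=13
after LSL r1, r1, #2: r1=13<<2=52
STR r0, [4] → M[4]=0
halt.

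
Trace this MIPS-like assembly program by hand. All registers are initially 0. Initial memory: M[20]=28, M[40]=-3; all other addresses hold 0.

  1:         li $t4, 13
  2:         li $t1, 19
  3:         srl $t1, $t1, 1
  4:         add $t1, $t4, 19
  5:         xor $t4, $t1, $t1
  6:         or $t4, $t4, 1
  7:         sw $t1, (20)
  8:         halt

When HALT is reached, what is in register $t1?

32

li $t4, 13 → $t4=13
li $t1, 19 → $t1=19
srl $t1, $t1, 1 → $t1=19>>1=9
add $t1, $t4, 19 → $t1=13+19=32
xor $t4, $t1, $t1 → $t4=32^32=0
or $t4, $t4, 1 → $t4=0|1=1
sw $t1, (20) → M[20]=32
halt.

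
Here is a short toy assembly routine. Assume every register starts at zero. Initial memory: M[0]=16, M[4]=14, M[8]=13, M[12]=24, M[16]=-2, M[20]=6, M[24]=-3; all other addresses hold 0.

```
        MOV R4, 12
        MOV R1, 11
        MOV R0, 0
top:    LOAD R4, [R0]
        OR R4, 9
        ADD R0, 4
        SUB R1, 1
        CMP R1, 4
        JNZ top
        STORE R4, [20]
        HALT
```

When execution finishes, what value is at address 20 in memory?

R4=12
R1=11
R0=0
R4=M[0]=16
R4=16|9=25
R0=0+4=4
R1=11-1=10
CMP R1, 4  (cmp 10,4)
JNZ top: taken
R4=M[4]=14
R4=14|9=15
R0=4+4=8
R1=10-1=9
CMP R1, 4  (cmp 9,4)
JNZ top: taken
R4=M[8]=13
R4=13|9=13
R0=8+4=12
R1=9-1=8
CMP R1, 4  (cmp 8,4)
JNZ top: taken
R4=M[12]=24
R4=24|9=25
R0=12+4=16
R1=8-1=7
CMP R1, 4  (cmp 7,4)
JNZ top: taken
R4=M[16]=-2
R4=(-2)|9=-1
R0=16+4=20
R1=7-1=6
CMP R1, 4  (cmp 6,4)
JNZ top: taken
R4=M[20]=6
R4=6|9=15
R0=20+4=24
R1=6-1=5
CMP R1, 4  (cmp 5,4)
JNZ top: taken
R4=M[24]=-3
R4=(-3)|9=-3
R0=24+4=28
R1=5-1=4
CMP R1, 4  (cmp 4,4)
JNZ top: not taken
STORE R4, [20] → M[20]=-3
halt.

-3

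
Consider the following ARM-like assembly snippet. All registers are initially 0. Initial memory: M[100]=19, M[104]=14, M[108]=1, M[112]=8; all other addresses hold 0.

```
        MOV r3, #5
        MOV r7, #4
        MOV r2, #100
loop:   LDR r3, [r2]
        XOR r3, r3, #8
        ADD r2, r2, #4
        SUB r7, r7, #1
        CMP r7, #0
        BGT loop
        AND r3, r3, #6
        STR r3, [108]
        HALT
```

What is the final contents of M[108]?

r3=5
r7=4
r2=100
r3=M[100]=19
r3=19^8=27
r2=100+4=104
r7=4-1=3
CMP r7, #0  (cmp 3,0)
BGT loop: taken
r3=M[104]=14
r3=14^8=6
r2=104+4=108
r7=3-1=2
CMP r7, #0  (cmp 2,0)
BGT loop: taken
r3=M[108]=1
r3=1^8=9
r2=108+4=112
r7=2-1=1
CMP r7, #0  (cmp 1,0)
BGT loop: taken
r3=M[112]=8
r3=8^8=0
r2=112+4=116
r7=1-1=0
CMP r7, #0  (cmp 0,0)
BGT loop: not taken
r3=0&6=0
STR r3, [108] → M[108]=0
halt.

0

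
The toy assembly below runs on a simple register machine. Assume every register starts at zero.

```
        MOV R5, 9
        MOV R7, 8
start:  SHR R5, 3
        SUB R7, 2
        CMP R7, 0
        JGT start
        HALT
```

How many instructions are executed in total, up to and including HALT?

R5=9
R7=8
R5=9>>3=1
R7=8-2=6
CMP R7, 0  (cmp 6,0)
JGT start: taken
R5=1>>3=0
R7=6-2=4
CMP R7, 0  (cmp 4,0)
JGT start: taken
R5=0>>3=0
R7=4-2=2
CMP R7, 0  (cmp 2,0)
JGT start: taken
R5=0>>3=0
R7=2-2=0
CMP R7, 0  (cmp 0,0)
JGT start: not taken
halt.
Total executed instructions: 19.

19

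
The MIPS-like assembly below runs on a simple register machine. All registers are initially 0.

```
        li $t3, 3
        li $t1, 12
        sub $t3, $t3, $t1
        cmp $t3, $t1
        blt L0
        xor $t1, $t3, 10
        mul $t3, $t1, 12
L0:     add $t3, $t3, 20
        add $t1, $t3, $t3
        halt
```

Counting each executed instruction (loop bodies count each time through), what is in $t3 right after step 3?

li $t3, 3 → $t3=3
li $t1, 12 → $t1=12
sub $t3, $t3, $t1 → $t3=3-12=-9
After step 3: $t3 = -9.

-9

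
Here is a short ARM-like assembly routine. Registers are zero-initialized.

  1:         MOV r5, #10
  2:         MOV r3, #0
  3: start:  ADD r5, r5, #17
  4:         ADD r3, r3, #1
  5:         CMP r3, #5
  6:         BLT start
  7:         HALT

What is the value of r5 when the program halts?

after MOV r5, #10: r5=10
after MOV r3, #0: r3=0
after ADD r5, r5, #17: r5=10+17=27
after ADD r3, r3, #1: r3=0+1=1
CMP r3, #5  (cmp 1,5)
BLT start: taken
after ADD r5, r5, #17: r5=27+17=44
after ADD r3, r3, #1: r3=1+1=2
CMP r3, #5  (cmp 2,5)
BLT start: taken
after ADD r5, r5, #17: r5=44+17=61
after ADD r3, r3, #1: r3=2+1=3
CMP r3, #5  (cmp 3,5)
BLT start: taken
after ADD r5, r5, #17: r5=61+17=78
after ADD r3, r3, #1: r3=3+1=4
CMP r3, #5  (cmp 4,5)
BLT start: taken
after ADD r5, r5, #17: r5=78+17=95
after ADD r3, r3, #1: r3=4+1=5
CMP r3, #5  (cmp 5,5)
BLT start: not taken
halt.

95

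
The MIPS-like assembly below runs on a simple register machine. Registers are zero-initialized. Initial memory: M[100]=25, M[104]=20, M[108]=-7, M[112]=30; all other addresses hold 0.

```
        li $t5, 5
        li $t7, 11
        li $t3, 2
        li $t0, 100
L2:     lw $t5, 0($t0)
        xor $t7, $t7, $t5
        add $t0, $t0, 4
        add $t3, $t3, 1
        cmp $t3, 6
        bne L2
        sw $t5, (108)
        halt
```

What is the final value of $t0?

after li $t5, 5: $t5=5
after li $t7, 11: $t7=11
after li $t3, 2: $t3=2
after li $t0, 100: $t0=100
after lw $t5, 0($t0): $t5=M[100]=25
after xor $t7, $t7, $t5: $t7=11^25=18
after add $t0, $t0, 4: $t0=100+4=104
after add $t3, $t3, 1: $t3=2+1=3
cmp $t3, 6  (cmp 3,6)
bne L2: taken
after lw $t5, 0($t0): $t5=M[104]=20
after xor $t7, $t7, $t5: $t7=18^20=6
after add $t0, $t0, 4: $t0=104+4=108
after add $t3, $t3, 1: $t3=3+1=4
cmp $t3, 6  (cmp 4,6)
bne L2: taken
after lw $t5, 0($t0): $t5=M[108]=-7
after xor $t7, $t7, $t5: $t7=6^(-7)=-1
after add $t0, $t0, 4: $t0=108+4=112
after add $t3, $t3, 1: $t3=4+1=5
cmp $t3, 6  (cmp 5,6)
bne L2: taken
after lw $t5, 0($t0): $t5=M[112]=30
after xor $t7, $t7, $t5: $t7=(-1)^30=-31
after add $t0, $t0, 4: $t0=112+4=116
after add $t3, $t3, 1: $t3=5+1=6
cmp $t3, 6  (cmp 6,6)
bne L2: not taken
sw $t5, (108) → M[108]=30
halt.

116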